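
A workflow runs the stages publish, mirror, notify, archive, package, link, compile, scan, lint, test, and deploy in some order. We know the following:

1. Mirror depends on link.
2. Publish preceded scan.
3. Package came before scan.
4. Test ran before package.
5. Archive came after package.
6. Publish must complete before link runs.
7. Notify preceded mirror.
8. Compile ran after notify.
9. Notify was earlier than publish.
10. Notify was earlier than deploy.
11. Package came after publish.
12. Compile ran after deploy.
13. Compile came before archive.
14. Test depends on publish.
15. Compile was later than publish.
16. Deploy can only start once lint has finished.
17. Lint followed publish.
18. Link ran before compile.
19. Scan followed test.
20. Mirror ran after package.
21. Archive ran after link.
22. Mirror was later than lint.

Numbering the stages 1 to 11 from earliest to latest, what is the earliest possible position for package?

Notify, publish, and test must all come before package — 3 forced predecessors.
Nothing else is forced ahead of package, so its earliest slot is position 3 + 1 = 4.

4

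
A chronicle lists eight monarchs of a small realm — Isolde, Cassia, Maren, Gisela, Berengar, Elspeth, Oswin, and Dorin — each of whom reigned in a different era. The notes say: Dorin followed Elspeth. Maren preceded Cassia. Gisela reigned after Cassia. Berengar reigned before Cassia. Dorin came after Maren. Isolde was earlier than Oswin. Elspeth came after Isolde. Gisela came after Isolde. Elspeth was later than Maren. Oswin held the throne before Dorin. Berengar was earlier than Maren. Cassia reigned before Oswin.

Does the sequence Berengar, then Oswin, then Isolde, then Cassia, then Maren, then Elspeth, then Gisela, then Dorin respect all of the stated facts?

The constraints require Maren before Cassia, but in the proposed sequence Cassia appears ahead of Maren. That one violation is enough.

no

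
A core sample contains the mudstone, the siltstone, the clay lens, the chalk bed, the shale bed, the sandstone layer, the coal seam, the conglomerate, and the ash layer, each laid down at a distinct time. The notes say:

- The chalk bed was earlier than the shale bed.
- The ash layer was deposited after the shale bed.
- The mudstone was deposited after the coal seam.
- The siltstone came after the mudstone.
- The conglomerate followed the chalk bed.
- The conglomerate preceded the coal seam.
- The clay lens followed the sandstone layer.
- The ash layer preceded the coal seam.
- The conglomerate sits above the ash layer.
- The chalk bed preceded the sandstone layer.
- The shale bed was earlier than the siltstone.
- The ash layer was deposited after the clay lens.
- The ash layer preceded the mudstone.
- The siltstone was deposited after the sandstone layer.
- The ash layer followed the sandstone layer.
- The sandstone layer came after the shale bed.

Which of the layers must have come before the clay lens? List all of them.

the chalk bed, the sandstone layer, the shale bed

Directly stated before the clay lens: the sandstone layer.
The chalk bed reaches the clay lens via the chalk bed → the sandstone layer → the clay lens.
The shale bed reaches the clay lens via the shale bed → the sandstone layer → the clay lens.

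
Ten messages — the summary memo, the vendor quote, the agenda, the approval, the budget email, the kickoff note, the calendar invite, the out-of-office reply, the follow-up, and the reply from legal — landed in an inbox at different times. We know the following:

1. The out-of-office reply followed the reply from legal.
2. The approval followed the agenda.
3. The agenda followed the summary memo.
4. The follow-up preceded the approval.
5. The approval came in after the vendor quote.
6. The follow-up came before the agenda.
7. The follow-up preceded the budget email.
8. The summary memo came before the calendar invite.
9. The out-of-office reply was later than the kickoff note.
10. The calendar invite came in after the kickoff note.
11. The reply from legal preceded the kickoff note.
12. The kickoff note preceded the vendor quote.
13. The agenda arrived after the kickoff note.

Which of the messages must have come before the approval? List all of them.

the agenda, the follow-up, the kickoff note, the reply from legal, the summary memo, the vendor quote

Directly stated before the approval: the agenda, the follow-up, and the vendor quote.
The kickoff note reaches the approval via the kickoff note → the agenda → the approval.
The reply from legal reaches the approval via the reply from legal → the kickoff note → the agenda → the approval.
The summary memo reaches the approval via the summary memo → the agenda → the approval.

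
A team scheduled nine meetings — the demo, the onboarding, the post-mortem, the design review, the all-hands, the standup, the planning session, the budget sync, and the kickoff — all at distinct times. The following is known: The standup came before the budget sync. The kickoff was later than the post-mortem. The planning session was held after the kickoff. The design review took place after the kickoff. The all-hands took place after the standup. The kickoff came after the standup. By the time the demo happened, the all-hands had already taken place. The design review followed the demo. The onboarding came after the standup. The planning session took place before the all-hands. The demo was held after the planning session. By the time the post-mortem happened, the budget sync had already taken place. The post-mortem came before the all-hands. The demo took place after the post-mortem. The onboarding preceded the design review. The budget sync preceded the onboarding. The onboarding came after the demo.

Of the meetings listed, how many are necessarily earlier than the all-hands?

5

Directly stated before the all-hands: the planning session, the post-mortem, and the standup.
The budget sync reaches the all-hands via the budget sync → the post-mortem → the all-hands.
The kickoff reaches the all-hands via the kickoff → the planning session → the all-hands.
No chain forces the demo (or any of the others) ahead of the all-hands.
That's the budget sync, the kickoff, the planning session, the post-mortem, and the standup — 5 in all.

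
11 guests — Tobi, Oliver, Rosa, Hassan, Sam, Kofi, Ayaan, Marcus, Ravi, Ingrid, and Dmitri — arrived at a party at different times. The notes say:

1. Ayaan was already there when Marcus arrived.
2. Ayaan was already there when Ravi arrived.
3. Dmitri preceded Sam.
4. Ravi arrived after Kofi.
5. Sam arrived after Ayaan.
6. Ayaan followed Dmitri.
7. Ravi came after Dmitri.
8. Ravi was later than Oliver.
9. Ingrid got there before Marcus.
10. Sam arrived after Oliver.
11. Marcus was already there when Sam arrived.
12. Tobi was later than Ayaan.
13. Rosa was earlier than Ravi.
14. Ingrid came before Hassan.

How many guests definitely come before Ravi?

Directly stated before Ravi: Ayaan, Dmitri, Kofi, Oliver, and Rosa.
No chain forces Tobi (or any of the others) ahead of Ravi.
That's Ayaan, Dmitri, Kofi, Oliver, and Rosa — 5 in all.

5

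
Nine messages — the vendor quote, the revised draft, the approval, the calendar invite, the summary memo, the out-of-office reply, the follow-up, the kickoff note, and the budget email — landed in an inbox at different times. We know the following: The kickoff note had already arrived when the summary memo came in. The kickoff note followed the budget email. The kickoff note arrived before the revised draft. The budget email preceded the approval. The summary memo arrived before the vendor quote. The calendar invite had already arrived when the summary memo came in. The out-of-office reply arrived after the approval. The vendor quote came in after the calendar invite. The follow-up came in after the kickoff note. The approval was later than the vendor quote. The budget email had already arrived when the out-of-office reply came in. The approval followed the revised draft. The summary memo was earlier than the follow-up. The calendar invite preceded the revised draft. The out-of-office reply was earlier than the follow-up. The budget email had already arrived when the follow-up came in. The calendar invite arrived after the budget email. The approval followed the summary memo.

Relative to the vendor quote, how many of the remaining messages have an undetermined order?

1

Forced before the vendor quote: the budget email, the calendar invite, the kickoff note, and the summary memo; forced after the vendor quote: the approval, the follow-up, and the out-of-office reply.
That leaves the revised draft with no forced order relative to the vendor quote — 1.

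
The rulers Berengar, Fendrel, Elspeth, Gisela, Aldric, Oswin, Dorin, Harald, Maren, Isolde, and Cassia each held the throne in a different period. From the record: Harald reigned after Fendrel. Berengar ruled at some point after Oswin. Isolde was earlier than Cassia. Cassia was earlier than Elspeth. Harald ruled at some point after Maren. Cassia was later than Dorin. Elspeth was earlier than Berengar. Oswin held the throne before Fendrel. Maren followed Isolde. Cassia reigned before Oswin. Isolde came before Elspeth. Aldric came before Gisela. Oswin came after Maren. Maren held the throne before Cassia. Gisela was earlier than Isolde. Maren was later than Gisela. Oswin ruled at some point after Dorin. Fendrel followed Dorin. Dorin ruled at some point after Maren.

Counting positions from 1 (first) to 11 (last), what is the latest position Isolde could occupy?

3

Isolde must come before Berengar, Cassia, Dorin, Elspeth, Fendrel, Harald, Maren, and Oswin — 8 rulers forced after them.
Everything else can be placed before Isolde in some valid order, so Isolde can sit as late as position 11 − 8 = 3.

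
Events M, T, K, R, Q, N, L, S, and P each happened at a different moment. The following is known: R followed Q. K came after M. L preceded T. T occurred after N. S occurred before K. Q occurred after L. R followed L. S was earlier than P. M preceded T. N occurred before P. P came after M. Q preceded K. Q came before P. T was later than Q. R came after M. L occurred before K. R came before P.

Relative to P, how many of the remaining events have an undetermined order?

Forced before P: L, M, N, Q, R, and S.
That leaves K and T with no forced order relative to P — 2.

2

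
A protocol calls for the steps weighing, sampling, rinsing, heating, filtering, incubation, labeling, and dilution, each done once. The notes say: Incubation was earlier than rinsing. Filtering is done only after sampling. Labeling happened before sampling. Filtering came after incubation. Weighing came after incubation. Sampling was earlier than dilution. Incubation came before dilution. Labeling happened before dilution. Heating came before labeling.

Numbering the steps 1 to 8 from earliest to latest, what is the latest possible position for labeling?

5

Labeling must come before dilution, filtering, and sampling — 3 steps forced after it.
Everything else can be placed before labeling in some valid order, so labeling can sit as late as position 8 − 3 = 5.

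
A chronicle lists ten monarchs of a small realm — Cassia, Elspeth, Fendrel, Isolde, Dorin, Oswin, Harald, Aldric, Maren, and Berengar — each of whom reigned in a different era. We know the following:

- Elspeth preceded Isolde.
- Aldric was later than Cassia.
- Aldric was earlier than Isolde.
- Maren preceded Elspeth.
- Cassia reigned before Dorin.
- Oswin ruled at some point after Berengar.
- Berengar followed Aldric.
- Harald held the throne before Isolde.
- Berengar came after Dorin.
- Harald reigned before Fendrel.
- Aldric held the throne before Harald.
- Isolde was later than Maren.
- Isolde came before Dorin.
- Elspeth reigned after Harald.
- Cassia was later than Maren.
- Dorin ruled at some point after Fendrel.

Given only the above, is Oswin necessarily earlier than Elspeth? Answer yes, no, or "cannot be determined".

Tracing the constraints gives Elspeth → Isolde → Dorin → Berengar → Oswin, so Elspeth must come before Oswin.
That means Oswin cannot be before Elspeth.

no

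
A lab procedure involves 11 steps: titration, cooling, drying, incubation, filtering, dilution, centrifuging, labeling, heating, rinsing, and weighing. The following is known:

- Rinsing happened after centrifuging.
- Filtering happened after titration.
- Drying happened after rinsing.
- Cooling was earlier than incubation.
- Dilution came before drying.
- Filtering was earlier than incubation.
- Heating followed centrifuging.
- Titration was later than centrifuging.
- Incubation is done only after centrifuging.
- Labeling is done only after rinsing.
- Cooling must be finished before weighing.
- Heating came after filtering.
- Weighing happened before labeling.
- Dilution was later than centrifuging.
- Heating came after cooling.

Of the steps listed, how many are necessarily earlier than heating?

4

Directly stated before heating: centrifuging, cooling, and filtering.
Titration reaches heating via titration → filtering → heating.
No chain forces drying (or any of the others) ahead of heating.
That's centrifuging, cooling, filtering, and titration — 4 in all.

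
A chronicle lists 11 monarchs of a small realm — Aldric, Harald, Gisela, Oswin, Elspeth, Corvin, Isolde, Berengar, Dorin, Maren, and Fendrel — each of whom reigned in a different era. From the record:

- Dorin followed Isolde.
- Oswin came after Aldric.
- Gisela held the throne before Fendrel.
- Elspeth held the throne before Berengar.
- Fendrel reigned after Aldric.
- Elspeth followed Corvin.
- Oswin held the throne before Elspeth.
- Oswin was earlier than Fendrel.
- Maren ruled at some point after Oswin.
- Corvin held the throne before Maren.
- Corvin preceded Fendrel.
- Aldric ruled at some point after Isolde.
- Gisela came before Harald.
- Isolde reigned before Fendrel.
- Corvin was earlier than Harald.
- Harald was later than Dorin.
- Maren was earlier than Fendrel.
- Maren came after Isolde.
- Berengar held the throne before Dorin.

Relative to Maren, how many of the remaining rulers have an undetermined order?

Forced before Maren: Aldric, Corvin, Isolde, and Oswin; forced after Maren: Fendrel.
That leaves Berengar, Dorin, Elspeth, Gisela, and Harald with no forced order relative to Maren — 5.

5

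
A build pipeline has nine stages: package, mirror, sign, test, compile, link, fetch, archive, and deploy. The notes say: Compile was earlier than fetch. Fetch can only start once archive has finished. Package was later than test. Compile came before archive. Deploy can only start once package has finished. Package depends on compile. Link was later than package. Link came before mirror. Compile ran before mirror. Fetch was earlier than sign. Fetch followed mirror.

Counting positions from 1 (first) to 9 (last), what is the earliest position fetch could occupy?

7

Archive, compile, link, mirror, package, and test must all come before fetch — 6 forced predecessors.
Nothing else is forced ahead of fetch, so its earliest slot is position 6 + 1 = 7.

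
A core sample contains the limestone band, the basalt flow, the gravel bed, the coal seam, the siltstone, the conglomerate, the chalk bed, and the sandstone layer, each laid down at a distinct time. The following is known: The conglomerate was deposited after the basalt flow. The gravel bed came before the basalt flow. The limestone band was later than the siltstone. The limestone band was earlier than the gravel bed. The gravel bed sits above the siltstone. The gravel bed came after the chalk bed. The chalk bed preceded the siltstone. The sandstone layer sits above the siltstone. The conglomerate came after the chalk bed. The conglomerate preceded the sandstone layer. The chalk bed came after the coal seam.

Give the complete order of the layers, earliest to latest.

the coal seam, the chalk bed, the siltstone, the limestone band, the gravel bed, the basalt flow, the conglomerate, the sandstone layer

The constraints fix every adjacent pair, so only one ordering works:
the coal seam → the chalk bed → the siltstone → the limestone band → the gravel bed → the basalt flow → the conglomerate → the sandstone layer.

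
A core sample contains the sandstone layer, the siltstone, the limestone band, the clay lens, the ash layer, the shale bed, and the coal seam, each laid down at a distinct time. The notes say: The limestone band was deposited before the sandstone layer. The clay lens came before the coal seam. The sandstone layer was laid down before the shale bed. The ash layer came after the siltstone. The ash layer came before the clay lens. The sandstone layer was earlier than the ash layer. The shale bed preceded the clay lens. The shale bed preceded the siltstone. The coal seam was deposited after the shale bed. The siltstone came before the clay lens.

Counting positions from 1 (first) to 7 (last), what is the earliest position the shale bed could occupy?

The limestone band and the sandstone layer must both come before the shale bed — 2 forced predecessors.
Nothing else is forced ahead of the shale bed, so its earliest slot is position 2 + 1 = 3.

3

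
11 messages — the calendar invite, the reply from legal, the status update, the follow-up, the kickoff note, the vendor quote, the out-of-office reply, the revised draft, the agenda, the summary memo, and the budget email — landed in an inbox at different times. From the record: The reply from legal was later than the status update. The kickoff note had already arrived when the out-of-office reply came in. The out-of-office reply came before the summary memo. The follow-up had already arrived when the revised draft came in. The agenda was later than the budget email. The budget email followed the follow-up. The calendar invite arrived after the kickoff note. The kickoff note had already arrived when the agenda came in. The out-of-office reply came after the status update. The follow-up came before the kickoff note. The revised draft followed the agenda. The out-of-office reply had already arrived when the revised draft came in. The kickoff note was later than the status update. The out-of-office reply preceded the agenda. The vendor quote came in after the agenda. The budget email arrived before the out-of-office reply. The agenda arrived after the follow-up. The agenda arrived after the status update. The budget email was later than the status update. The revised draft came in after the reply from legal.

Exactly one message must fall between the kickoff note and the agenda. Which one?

the out-of-office reply

Tracing the constraints gives the kickoff note → the out-of-office reply → the agenda, so the out-of-office reply sits after the kickoff note and before the agenda.
No other message is forced both after the kickoff note and before the agenda.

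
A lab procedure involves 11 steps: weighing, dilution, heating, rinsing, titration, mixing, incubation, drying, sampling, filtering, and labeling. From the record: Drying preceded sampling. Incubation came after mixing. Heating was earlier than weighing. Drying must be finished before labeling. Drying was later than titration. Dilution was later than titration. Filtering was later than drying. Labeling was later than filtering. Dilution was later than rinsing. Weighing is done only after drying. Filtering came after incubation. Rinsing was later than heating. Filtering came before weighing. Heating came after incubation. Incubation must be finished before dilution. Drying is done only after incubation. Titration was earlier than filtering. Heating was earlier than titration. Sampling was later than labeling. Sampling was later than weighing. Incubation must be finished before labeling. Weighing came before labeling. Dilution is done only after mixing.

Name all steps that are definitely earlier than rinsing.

Directly stated before rinsing: heating.
Incubation reaches rinsing via incubation → heating → rinsing.
Mixing reaches rinsing via mixing → incubation → heating → rinsing.

heating, incubation, mixing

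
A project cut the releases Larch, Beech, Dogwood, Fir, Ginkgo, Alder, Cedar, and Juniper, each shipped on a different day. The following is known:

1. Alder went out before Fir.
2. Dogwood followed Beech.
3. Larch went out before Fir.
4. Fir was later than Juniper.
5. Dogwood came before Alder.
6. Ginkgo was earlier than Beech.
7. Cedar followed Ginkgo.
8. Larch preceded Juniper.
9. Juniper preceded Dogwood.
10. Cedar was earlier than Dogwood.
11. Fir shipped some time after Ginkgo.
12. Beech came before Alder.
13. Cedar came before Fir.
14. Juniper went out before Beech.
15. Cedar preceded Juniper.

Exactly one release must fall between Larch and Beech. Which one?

Juniper

Tracing the constraints gives Larch → Juniper → Beech, so Juniper sits after Larch and before Beech.
No other release is forced both after Larch and before Beech.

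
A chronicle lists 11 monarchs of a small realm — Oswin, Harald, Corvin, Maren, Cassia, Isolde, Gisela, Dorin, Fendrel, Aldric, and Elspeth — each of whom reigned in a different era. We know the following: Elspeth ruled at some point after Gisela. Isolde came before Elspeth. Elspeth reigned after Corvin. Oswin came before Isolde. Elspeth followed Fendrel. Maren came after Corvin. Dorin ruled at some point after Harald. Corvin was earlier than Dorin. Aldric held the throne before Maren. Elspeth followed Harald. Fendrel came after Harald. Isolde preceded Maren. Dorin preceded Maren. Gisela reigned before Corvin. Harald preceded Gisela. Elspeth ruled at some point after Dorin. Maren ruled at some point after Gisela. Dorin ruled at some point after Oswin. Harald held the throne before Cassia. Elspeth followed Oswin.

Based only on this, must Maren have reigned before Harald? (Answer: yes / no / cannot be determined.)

no

Tracing the constraints gives Harald → Gisela → Maren, so Harald must come before Maren.
That means Maren cannot be before Harald.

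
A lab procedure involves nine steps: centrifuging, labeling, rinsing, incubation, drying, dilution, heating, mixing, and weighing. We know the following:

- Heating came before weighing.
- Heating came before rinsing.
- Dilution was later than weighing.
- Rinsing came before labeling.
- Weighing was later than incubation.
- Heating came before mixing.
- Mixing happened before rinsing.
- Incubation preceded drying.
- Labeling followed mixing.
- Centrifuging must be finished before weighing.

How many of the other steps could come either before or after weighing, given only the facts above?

Forced before weighing: centrifuging, heating, and incubation; forced after weighing: dilution.
That leaves drying, labeling, mixing, and rinsing with no forced order relative to weighing — 4.

4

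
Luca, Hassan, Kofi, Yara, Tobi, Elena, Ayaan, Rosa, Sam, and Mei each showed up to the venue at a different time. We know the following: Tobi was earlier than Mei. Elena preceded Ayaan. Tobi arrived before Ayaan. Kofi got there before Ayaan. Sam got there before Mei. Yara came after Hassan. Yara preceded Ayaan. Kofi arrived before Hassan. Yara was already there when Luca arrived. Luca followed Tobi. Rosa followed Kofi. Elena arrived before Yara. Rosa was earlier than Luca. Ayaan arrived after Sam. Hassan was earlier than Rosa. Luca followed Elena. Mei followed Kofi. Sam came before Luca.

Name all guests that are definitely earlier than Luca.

Directly stated before Luca: Elena, Rosa, Sam, Tobi, and Yara.
Hassan reaches Luca via Hassan → Yara → Luca.
Kofi reaches Luca via Kofi → Rosa → Luca.

Elena, Hassan, Kofi, Rosa, Sam, Tobi, Yara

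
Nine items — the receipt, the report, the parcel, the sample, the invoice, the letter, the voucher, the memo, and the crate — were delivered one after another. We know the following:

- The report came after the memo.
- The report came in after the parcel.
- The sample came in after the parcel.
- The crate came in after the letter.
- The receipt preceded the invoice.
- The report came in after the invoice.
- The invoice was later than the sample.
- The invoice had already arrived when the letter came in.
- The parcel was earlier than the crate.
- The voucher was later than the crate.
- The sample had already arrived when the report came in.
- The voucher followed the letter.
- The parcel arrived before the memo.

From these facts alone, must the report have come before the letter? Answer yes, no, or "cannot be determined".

No chain of stated constraints runs from the report to the letter, and none runs from the letter to the report either.
So the relative order of the report and the letter is not fixed by the given facts.

cannot be determined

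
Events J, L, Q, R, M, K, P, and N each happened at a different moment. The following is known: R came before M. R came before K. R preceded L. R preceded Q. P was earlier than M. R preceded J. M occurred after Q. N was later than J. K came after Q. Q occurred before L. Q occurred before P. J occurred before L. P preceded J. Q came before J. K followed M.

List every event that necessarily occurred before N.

J, P, Q, R

Directly stated before N: J.
P reaches N via P → J → N.
Q reaches N via Q → J → N.
R reaches N via R → J → N.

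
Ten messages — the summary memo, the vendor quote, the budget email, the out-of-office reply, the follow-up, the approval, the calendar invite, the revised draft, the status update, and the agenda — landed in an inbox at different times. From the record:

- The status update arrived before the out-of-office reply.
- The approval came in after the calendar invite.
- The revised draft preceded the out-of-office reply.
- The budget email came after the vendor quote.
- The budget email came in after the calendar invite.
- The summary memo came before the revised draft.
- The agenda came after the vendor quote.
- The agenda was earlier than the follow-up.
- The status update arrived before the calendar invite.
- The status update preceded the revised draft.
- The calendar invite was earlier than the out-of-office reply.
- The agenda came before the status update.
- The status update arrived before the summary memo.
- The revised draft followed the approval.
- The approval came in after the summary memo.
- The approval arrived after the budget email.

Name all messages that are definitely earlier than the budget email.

Directly stated before the budget email: the calendar invite and the vendor quote.
The agenda reaches the budget email via the agenda → the status update → the calendar invite → the budget email.
The status update reaches the budget email via the status update → the calendar invite → the budget email.
No chain forces the follow-up (or any of the others) ahead of the budget email.

the agenda, the calendar invite, the status update, the vendor quote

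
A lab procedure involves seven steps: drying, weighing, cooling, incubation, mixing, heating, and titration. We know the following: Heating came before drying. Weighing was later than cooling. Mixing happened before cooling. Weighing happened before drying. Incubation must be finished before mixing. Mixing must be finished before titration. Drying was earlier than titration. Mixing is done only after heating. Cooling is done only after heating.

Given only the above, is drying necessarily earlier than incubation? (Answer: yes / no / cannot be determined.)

no

Tracing the constraints gives incubation → mixing → cooling → weighing → drying, so incubation must come before drying.
That means drying cannot be before incubation.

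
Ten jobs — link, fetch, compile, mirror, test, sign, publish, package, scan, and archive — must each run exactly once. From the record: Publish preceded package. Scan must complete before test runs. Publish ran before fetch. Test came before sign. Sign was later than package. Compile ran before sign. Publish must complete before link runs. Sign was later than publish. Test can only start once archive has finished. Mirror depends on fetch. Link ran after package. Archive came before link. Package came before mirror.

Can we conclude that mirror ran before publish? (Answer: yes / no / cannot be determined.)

no

Tracing the constraints gives publish → package → mirror, so publish must come before mirror.
That means mirror cannot be before publish.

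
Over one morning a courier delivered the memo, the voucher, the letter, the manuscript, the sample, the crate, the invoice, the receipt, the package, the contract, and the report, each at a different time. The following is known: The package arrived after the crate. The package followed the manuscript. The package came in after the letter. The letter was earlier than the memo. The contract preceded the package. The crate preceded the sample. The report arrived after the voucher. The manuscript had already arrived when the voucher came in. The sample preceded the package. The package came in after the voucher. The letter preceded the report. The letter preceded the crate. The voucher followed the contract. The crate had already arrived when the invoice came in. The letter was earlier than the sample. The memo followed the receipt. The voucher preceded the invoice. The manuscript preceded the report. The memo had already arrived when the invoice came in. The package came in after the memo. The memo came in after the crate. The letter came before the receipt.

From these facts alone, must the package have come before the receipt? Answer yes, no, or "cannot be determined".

no

Tracing the constraints gives the receipt → the memo → the package, so the receipt must come before the package.
That means the package cannot be before the receipt.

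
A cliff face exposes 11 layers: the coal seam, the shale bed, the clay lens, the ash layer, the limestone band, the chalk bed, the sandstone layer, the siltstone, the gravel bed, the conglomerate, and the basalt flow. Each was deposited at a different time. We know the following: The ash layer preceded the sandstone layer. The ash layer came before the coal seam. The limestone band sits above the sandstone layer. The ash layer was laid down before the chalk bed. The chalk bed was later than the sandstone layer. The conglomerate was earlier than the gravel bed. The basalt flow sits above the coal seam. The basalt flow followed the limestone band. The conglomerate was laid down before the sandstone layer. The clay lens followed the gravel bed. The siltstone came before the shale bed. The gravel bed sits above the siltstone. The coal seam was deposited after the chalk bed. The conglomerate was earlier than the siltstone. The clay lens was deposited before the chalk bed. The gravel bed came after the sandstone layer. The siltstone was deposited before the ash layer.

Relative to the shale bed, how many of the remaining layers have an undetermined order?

Forced before the shale bed: the conglomerate and the siltstone.
That leaves the ash layer, the basalt flow, the chalk bed, the clay lens, the coal seam, the gravel bed, the limestone band, and the sandstone layer with no forced order relative to the shale bed — 8.

8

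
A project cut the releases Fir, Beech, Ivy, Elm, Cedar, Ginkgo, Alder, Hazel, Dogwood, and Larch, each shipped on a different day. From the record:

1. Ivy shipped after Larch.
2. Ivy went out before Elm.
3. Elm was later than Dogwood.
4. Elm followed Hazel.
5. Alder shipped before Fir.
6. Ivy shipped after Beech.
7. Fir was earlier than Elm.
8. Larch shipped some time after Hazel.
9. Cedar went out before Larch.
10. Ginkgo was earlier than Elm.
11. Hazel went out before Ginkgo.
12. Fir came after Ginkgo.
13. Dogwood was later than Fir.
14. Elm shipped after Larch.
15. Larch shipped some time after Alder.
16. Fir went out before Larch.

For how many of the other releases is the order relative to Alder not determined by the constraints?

4

Forced after Alder: Dogwood, Elm, Fir, Ivy, and Larch.
That leaves Beech, Cedar, Ginkgo, and Hazel with no forced order relative to Alder — 4.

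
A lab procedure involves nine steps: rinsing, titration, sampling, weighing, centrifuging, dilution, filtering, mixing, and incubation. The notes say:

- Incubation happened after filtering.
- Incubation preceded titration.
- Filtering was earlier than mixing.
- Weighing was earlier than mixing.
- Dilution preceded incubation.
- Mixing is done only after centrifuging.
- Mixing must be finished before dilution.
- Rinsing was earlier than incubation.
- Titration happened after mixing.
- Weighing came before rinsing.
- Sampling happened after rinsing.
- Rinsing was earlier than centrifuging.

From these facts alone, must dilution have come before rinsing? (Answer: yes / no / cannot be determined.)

Tracing the constraints gives rinsing → centrifuging → mixing → dilution, so rinsing must come before dilution.
That means dilution cannot be before rinsing.

no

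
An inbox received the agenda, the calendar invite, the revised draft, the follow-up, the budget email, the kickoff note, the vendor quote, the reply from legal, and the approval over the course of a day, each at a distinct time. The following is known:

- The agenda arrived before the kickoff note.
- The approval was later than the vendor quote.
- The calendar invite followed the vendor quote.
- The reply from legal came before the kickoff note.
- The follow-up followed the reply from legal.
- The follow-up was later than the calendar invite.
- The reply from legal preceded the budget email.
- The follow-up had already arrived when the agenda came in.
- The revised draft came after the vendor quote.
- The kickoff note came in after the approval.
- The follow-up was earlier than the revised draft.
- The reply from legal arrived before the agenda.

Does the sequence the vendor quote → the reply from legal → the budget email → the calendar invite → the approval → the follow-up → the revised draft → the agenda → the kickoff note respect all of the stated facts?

Check each stated constraint against the proposed order — e.g. the vendor quote is ahead of the revised draft; the reply from legal is ahead of the kickoff note. Every pair is in the required order; nothing is violated.

yes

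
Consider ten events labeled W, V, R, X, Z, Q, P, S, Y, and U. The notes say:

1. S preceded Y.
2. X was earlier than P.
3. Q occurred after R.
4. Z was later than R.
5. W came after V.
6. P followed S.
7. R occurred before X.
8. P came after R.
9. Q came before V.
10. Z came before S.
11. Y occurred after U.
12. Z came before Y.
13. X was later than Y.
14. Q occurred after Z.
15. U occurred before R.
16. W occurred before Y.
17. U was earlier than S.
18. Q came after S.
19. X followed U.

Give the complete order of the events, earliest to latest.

U, R, Z, S, Q, V, W, Y, X, P

The constraints fix every adjacent pair, so only one ordering works:
U → R → Z → S → Q → V → W → Y → X → P.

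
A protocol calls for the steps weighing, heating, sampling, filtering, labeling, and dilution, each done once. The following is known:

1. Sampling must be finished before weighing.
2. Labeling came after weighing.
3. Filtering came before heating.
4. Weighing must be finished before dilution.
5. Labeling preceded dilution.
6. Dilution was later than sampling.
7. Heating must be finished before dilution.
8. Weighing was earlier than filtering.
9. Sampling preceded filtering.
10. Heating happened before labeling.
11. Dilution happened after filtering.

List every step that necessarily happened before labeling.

filtering, heating, sampling, weighing

Directly stated before labeling: heating and weighing.
Filtering reaches labeling via filtering → heating → labeling.
Sampling reaches labeling via sampling → weighing → labeling.
No chain forces dilution ahead of labeling.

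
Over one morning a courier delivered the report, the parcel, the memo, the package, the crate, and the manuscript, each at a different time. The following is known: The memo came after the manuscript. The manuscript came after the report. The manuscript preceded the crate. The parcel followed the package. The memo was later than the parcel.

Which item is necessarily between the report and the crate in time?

Tracing the constraints gives the report → the manuscript → the crate, so the manuscript sits after the report and before the crate.
No other item is forced both after the report and before the crate.

the manuscript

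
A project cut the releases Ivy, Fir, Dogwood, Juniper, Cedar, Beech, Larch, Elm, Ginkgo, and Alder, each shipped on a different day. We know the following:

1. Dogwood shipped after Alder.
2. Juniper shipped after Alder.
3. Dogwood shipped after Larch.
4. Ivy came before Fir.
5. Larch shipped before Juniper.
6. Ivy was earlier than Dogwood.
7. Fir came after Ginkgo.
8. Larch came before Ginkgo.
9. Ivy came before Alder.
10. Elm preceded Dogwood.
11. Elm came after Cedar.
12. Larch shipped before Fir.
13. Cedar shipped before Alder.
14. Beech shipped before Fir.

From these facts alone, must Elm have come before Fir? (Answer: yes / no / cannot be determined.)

No chain of stated constraints runs from Elm to Fir, and none runs from Fir to Elm either.
So the relative order of Elm and Fir is not fixed by the given facts.

cannot be determined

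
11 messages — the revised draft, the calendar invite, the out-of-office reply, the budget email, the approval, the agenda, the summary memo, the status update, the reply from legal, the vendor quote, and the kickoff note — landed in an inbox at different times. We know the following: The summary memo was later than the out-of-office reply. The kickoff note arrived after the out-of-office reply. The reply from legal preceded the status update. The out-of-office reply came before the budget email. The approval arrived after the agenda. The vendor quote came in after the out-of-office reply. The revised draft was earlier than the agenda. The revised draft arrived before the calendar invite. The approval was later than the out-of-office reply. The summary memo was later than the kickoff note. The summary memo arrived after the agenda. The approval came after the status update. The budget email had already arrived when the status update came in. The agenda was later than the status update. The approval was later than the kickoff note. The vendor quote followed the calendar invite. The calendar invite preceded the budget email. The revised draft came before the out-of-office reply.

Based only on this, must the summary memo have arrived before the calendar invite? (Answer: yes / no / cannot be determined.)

no

Tracing the constraints gives the calendar invite → the budget email → the status update → the agenda → the summary memo, so the calendar invite must come before the summary memo.
That means the summary memo cannot be before the calendar invite.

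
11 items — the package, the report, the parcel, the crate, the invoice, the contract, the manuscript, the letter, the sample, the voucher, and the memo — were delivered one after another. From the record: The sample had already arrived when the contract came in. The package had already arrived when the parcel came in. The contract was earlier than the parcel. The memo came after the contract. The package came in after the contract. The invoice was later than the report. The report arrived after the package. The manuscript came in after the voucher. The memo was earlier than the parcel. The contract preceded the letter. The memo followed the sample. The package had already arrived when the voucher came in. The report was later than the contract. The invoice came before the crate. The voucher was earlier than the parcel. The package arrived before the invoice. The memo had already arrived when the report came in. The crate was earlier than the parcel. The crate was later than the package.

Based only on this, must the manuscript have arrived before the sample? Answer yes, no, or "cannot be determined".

no

Tracing the constraints gives the sample → the contract → the package → the voucher → the manuscript, so the sample must come before the manuscript.
That means the manuscript cannot be before the sample.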